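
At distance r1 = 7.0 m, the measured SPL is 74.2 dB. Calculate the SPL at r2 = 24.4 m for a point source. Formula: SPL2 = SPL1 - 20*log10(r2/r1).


r2/r1 = 24.4/7.0 = 3.48571
Correction = 20*log10(3.48571) = 10.8458 dB
SPL2 = 74.2 - 10.8458 = 63.354 dB


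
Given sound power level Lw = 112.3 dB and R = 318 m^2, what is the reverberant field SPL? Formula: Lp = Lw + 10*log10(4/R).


4/R = 4/318 = 0.0125786
Lp = 112.3 + 10*log10(0.0125786) = 93.296 dB


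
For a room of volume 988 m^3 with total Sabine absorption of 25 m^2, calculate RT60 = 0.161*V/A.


RT60 = 0.161 * 988 / 25 = 6.3627 s


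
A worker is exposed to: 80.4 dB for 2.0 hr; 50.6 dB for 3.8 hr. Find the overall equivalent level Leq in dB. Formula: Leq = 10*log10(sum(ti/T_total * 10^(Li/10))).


T_total = 2.0 + 3.8 = 5.8 hr
(2.0/5.8) * 10^(80.4/10) = 3.78096e+07
(3.8/5.8) * 10^(50.6/10) = 75223.9
Sum = 3.78096e+07 + 75223.9 = 3.78848e+07
Leq = 10*log10(3.78848e+07) = 75.785 dB


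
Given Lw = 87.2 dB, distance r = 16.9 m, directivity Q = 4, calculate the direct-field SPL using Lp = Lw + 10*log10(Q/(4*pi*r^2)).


4*pi*r^2 = 4*pi*16.9^2 = 3589.08 m^2
Q / (4*pi*r^2) = 4 / 3589.08 = 0.00111449
Lp = 87.2 + 10*log10(0.00111449) = 57.671 dB


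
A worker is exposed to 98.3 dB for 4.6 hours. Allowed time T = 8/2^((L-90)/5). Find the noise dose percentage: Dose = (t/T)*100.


T_allowed = 8 / 2^((98.3 - 90)/5) = 2.53151 hr
Dose = 4.6 / 2.53151 * 100 = 181.71 %


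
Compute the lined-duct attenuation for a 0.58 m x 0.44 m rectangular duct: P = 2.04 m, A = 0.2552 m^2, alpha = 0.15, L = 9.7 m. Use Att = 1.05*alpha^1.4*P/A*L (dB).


alpha^1.4 = 0.15^1.4 = 0.0702308
Attenuation rate = 1.05 * alpha^1.4 * P / A
= 1.05 * 0.0702308 * 2.04 / 0.2552 = 0.589476 dB/m
Total Att = 0.589476 * 9.7 = 5.7179 dB


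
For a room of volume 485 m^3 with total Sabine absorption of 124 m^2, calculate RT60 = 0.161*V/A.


RT60 = 0.161 * 485 / 124 = 0.62972 s


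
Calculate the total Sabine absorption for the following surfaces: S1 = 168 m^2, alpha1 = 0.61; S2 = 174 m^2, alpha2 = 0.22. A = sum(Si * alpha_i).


168 * 0.61 = 102.48
174 * 0.22 = 38.28
A_total = 102.48 + 38.28 = 140.76 m^2


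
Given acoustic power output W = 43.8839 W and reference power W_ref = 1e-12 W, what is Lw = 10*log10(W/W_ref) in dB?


W / W_ref = 43.8839 / 1e-12 = 4.38839e+13
Lw = 10 * log10(4.38839e+13) = 136.42 dB


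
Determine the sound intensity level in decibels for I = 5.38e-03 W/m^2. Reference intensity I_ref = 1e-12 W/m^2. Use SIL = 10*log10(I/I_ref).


I / I_ref = 5.38e-03 / 1e-12 = 5.38e+09
SIL = 10 * log10(5.38e+09) = 97.308 dB


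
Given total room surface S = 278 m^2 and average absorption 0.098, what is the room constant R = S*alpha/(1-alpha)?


R = 278 * 0.098 / (1 - 0.098) = 30.204 m^2


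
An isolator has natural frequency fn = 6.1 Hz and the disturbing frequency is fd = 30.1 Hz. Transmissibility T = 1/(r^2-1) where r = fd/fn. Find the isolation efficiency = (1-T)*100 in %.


r = 30.1 / 6.1 = 4.93443
r^2 - 1 = 4.93443^2 - 1 = 23.3486
T = 1/23.3486 = 0.0428291
Efficiency = (1 - 0.0428291)*100 = 95.717 %


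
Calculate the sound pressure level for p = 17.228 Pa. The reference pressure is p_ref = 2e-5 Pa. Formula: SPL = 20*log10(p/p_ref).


p / p_ref = 17.228 / 2e-5 = 861400
SPL = 20 * log10(861400) = 118.7 dB


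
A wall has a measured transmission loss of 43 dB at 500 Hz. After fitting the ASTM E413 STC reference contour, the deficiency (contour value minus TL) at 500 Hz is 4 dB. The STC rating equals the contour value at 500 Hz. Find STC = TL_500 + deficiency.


By ASTM E413, STC = value of the fitted reference contour at 500 Hz.
Contour value at 500 Hz = TL_500 + deficiency = 43 + 4 = 47
STC = 47


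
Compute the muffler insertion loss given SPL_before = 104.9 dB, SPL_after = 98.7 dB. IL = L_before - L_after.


Insertion loss = SPL without muffler - SPL with muffler
IL = 104.9 - 98.7 = 6.2 dB


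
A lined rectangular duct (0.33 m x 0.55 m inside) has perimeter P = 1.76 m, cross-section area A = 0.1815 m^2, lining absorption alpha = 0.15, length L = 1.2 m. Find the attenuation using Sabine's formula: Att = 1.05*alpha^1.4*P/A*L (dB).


alpha^1.4 = 0.15^1.4 = 0.0702308
Attenuation rate = 1.05 * alpha^1.4 * P / A
= 1.05 * 0.0702308 * 1.76 / 0.1815 = 0.715077 dB/m
Total Att = 0.715077 * 1.2 = 0.85809 dB


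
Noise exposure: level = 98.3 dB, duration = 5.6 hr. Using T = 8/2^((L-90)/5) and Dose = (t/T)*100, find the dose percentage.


T_allowed = 8 / 2^((98.3 - 90)/5) = 2.53151 hr
Dose = 5.6 / 2.53151 * 100 = 221.21 %


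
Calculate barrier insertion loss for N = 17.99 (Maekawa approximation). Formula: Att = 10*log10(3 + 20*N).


3 + 20*N = 3 + 20*17.99 = 362.8
Att = 10*log10(362.8) = 25.597 dB


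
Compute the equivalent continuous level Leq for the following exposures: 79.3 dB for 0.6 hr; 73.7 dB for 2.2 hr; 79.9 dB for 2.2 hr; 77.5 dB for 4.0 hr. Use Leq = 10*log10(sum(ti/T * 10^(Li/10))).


T_total = 0.6 + 2.2 + 2.2 + 4.0 = 9.0 hr
(0.6/9.0) * 10^(79.3/10) = 5.67425e+06
(2.2/9.0) * 10^(73.7/10) = 5.73034e+06
(2.2/9.0) * 10^(79.9/10) = 2.3888e+07
(4.0/9.0) * 10^(77.5/10) = 2.49929e+07
Sum = 5.67425e+06 + 5.73034e+06 + 2.3888e+07 + 2.49929e+07 = 6.02855e+07
Leq = 10*log10(6.02855e+07) = 77.802 dB


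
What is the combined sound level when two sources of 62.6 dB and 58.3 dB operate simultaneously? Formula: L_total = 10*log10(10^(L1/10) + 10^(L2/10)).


10^(62.6/10) = 1.8197e+06
10^(58.3/10) = 676083
Sum = 1.8197e+06 + 676083 = 2.49578e+06
L_total = 10*log10(2.49578e+06) = 63.972 dB


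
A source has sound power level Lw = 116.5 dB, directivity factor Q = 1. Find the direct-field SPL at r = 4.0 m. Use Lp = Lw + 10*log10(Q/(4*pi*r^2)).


4*pi*r^2 = 4*pi*4.0^2 = 201.062 m^2
Q / (4*pi*r^2) = 1 / 201.062 = 0.00497359
Lp = 116.5 + 10*log10(0.00497359) = 93.467 dB


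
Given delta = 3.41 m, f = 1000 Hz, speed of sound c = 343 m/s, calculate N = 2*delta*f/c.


N = 2*delta*f/c = 2*delta/lambda, where lambda = c/f
lambda = 343 / 1000 = 0.343 m
N = 2 * 3.41 / 0.343 = 19.883


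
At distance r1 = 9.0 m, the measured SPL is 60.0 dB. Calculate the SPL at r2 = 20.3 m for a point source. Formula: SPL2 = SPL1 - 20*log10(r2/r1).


r2/r1 = 20.3/9.0 = 2.25556
Correction = 20*log10(2.25556) = 7.06509 dB
SPL2 = 60.0 - 7.06509 = 52.935 dB


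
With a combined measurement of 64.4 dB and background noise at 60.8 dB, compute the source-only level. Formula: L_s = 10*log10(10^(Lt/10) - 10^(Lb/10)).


10^(64.4/10) = 2.75423e+06
10^(60.8/10) = 1.20226e+06
Difference = 2.75423e+06 - 1.20226e+06 = 1.55197e+06
L_source = 10*log10(1.55197e+06) = 61.909 dB


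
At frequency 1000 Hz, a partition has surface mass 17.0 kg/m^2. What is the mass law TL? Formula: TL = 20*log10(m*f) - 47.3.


m * f = 17.0 * 1000 = 17000
20*log10(17000) = 84.609 dB
TL = 84.609 - 47.3 = 37.309 dB


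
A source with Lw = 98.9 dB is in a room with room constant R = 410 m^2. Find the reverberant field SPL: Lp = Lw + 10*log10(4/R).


4/R = 4/410 = 0.0097561
Lp = 98.9 + 10*log10(0.0097561) = 78.793 dB


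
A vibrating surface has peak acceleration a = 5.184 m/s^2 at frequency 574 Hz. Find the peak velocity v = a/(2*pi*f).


omega = 2*pi*f = 2*pi*574 = 3606.55 rad/s
v = a / omega = 5.184 / 3606.55 = 0.0014374 m/s


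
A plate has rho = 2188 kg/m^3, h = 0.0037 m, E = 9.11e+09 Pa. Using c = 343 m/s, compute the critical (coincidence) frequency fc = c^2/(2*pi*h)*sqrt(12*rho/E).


12*rho/E = 12*2188/9.11e+09 = 2.88211e-06
sqrt(12*rho/E) = sqrt(2.88211e-06) = 0.00169768
c^2/(2*pi*h) = 343^2/(2*pi*0.0037) = 5.06065e+06
fc = 5.06065e+06 * 0.00169768 = 8591.4 Hz


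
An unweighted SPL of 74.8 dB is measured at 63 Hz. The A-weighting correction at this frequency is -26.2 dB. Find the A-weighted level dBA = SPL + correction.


A-weighting table: 63 Hz -> -26.2 dB correction
SPL_A = SPL + correction = 74.8 + (-26.2) = 48.6 dBA


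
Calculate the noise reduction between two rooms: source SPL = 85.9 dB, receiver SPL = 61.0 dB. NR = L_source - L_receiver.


NR = L_source - L_receiver (difference between source and receiving room levels)
NR = 85.9 - 61.0 = 24.9 dB


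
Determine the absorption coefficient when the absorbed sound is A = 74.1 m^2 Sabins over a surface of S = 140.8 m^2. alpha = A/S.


Absorption coefficient = absorbed power / incident power
alpha = A / S = 74.1 / 140.8 = 0.52628


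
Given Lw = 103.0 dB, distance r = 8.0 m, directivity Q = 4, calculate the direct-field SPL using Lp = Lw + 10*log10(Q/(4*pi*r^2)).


4*pi*r^2 = 4*pi*8.0^2 = 804.248 m^2
Q / (4*pi*r^2) = 4 / 804.248 = 0.00497359
Lp = 103.0 + 10*log10(0.00497359) = 79.967 dB


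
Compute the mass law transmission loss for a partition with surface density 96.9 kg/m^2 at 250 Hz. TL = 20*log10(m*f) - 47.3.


m * f = 96.9 * 250 = 24225
20*log10(24225) = 87.6853 dB
TL = 87.6853 - 47.3 = 40.385 dB


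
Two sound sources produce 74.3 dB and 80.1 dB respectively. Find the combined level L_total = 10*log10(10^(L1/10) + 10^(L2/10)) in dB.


10^(74.3/10) = 2.69153e+07
10^(80.1/10) = 1.02329e+08
Sum = 2.69153e+07 + 1.02329e+08 = 1.29244e+08
L_total = 10*log10(1.29244e+08) = 81.114 dB


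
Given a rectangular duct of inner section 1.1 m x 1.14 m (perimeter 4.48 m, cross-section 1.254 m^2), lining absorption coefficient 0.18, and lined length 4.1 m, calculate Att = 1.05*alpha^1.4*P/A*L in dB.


alpha^1.4 = 0.18^1.4 = 0.0906529
Attenuation rate = 1.05 * alpha^1.4 * P / A
= 1.05 * 0.0906529 * 4.48 / 1.254 = 0.340057 dB/m
Total Att = 0.340057 * 4.1 = 1.3942 dB


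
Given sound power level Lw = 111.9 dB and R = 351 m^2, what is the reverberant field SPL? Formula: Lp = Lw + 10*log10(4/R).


4/R = 4/351 = 0.011396
Lp = 111.9 + 10*log10(0.011396) = 92.468 dB


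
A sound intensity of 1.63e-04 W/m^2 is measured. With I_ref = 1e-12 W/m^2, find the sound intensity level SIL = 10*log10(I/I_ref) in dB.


I / I_ref = 1.63e-04 / 1e-12 = 1.63e+08
SIL = 10 * log10(1.63e+08) = 82.122 dB


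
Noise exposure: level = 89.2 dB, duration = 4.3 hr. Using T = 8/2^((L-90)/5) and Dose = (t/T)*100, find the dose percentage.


T_allowed = 8 / 2^((89.2 - 90)/5) = 8.9383 hr
Dose = 4.3 / 8.9383 * 100 = 48.108 %


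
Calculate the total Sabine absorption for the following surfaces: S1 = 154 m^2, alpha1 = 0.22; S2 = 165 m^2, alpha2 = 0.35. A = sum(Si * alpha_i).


154 * 0.22 = 33.88
165 * 0.35 = 57.75
A_total = 33.88 + 57.75 = 91.63 m^2


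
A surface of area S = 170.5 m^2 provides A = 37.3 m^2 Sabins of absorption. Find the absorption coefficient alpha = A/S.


Absorption coefficient = absorbed power / incident power
alpha = A / S = 37.3 / 170.5 = 0.21877


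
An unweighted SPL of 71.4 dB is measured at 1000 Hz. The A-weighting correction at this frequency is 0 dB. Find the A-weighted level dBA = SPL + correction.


A-weighting table: 1000 Hz -> 0 dB correction
SPL_A = SPL + correction = 71.4 + (0) = 71.4 dBA


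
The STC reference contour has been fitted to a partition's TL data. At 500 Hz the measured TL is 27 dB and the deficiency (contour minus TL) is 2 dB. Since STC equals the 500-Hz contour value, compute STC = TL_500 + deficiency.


By ASTM E413, STC = value of the fitted reference contour at 500 Hz.
Contour value at 500 Hz = TL_500 + deficiency = 27 + 2 = 29
STC = 29


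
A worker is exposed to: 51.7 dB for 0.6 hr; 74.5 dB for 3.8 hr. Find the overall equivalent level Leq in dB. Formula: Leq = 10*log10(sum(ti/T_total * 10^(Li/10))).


T_total = 0.6 + 3.8 = 4.4 hr
(0.6/4.4) * 10^(51.7/10) = 20169.7
(3.8/4.4) * 10^(74.5/10) = 2.43406e+07
Sum = 20169.7 + 2.43406e+07 = 2.43608e+07
Leq = 10*log10(2.43608e+07) = 73.867 dB


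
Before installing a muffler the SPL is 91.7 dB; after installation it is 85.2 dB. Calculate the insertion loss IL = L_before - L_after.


Insertion loss = SPL without muffler - SPL with muffler
IL = 91.7 - 85.2 = 6.5 dB


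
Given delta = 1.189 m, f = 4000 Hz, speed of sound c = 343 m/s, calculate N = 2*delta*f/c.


N = 2*delta*f/c = 2*delta/lambda, where lambda = c/f
lambda = 343 / 4000 = 0.08575 m
N = 2 * 1.189 / 0.08575 = 27.732


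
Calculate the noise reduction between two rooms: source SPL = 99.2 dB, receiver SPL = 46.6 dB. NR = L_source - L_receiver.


NR = L_source - L_receiver (difference between source and receiving room levels)
NR = 99.2 - 46.6 = 52.6 dB


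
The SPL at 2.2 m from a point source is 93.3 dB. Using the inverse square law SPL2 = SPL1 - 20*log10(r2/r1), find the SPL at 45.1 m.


r2/r1 = 45.1/2.2 = 20.5
Correction = 20*log10(20.5) = 26.2351 dB
SPL2 = 93.3 - 26.2351 = 67.065 dB


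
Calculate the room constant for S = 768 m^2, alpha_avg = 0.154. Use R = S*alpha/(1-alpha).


R = 768 * 0.154 / (1 - 0.154) = 139.8 m^2


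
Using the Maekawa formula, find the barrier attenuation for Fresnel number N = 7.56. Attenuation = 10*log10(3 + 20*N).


3 + 20*N = 3 + 20*7.56 = 154.2
Att = 10*log10(154.2) = 21.881 dB


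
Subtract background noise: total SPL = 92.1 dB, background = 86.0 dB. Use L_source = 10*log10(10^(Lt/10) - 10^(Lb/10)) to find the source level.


10^(92.1/10) = 1.62181e+09
10^(86.0/10) = 3.98107e+08
Difference = 1.62181e+09 - 3.98107e+08 = 1.2237e+09
L_source = 10*log10(1.2237e+09) = 90.877 dB


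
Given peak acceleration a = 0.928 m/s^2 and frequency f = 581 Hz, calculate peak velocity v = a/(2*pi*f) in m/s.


omega = 2*pi*f = 2*pi*581 = 3650.53 rad/s
v = a / omega = 0.928 / 3650.53 = 0.00025421 m/s


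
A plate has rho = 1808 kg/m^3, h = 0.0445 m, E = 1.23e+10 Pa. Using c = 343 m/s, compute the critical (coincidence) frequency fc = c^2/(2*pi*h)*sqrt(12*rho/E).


12*rho/E = 12*1808/1.23e+10 = 1.7639e-06
sqrt(12*rho/E) = sqrt(1.7639e-06) = 0.00132812
c^2/(2*pi*h) = 343^2/(2*pi*0.0445) = 420773
fc = 420773 * 0.00132812 = 558.84 Hz


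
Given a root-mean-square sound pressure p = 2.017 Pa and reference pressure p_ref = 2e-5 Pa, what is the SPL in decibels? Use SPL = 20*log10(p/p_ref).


p / p_ref = 2.017 / 2e-5 = 100850
SPL = 20 * log10(100850) = 100.07 dB


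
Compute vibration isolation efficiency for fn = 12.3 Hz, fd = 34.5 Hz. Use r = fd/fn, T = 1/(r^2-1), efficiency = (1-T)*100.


r = 34.5 / 12.3 = 2.80488
r^2 - 1 = 2.80488^2 - 1 = 6.86735
T = 1/6.86735 = 0.145617
Efficiency = (1 - 0.145617)*100 = 85.438 %


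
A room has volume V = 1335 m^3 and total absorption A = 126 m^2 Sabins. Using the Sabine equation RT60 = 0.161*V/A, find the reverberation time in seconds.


RT60 = 0.161 * 1335 / 126 = 1.7058 s


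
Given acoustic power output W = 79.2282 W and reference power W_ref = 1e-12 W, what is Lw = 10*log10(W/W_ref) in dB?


W / W_ref = 79.2282 / 1e-12 = 7.92282e+13
Lw = 10 * log10(7.92282e+13) = 138.99 dB


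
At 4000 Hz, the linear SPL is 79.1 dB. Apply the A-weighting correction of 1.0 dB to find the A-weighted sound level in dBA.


A-weighting table: 4000 Hz -> 1.0 dB correction
SPL_A = SPL + correction = 79.1 + (1.0) = 80.1 dBA


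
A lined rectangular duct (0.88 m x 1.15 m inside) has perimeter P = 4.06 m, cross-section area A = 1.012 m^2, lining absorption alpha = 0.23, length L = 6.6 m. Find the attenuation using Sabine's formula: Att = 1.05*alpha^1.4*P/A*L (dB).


alpha^1.4 = 0.23^1.4 = 0.127767
Attenuation rate = 1.05 * alpha^1.4 * P / A
= 1.05 * 0.127767 * 4.06 / 1.012 = 0.538212 dB/m
Total Att = 0.538212 * 6.6 = 3.5522 dB


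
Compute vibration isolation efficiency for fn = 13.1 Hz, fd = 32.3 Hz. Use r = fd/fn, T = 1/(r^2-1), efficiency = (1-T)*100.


r = 32.3 / 13.1 = 2.46565
r^2 - 1 = 2.46565^2 - 1 = 5.07943
T = 1/5.07943 = 0.196872
Efficiency = (1 - 0.196872)*100 = 80.313 %


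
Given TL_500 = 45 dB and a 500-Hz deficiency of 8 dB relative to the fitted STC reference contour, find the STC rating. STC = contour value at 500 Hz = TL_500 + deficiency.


By ASTM E413, STC = value of the fitted reference contour at 500 Hz.
Contour value at 500 Hz = TL_500 + deficiency = 45 + 8 = 53
STC = 53


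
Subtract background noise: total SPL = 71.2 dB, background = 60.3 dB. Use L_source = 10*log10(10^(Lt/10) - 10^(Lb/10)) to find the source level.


10^(71.2/10) = 1.31826e+07
10^(60.3/10) = 1.07152e+06
Difference = 1.31826e+07 - 1.07152e+06 = 1.21111e+07
L_source = 10*log10(1.21111e+07) = 70.832 dB


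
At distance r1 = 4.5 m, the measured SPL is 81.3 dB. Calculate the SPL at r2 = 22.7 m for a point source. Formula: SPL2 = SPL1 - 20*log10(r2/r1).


r2/r1 = 22.7/4.5 = 5.04444
Correction = 20*log10(5.04444) = 14.0563 dB
SPL2 = 81.3 - 14.0563 = 67.244 dB


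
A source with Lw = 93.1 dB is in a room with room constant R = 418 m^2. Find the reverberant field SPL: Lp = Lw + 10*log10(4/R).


4/R = 4/418 = 0.00956938
Lp = 93.1 + 10*log10(0.00956938) = 72.909 dB


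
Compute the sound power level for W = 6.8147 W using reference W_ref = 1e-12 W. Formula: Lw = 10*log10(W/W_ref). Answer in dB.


W / W_ref = 6.8147 / 1e-12 = 6.8147e+12
Lw = 10 * log10(6.8147e+12) = 128.33 dB


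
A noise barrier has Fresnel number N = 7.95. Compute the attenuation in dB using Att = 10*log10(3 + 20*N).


3 + 20*N = 3 + 20*7.95 = 162
Att = 10*log10(162) = 22.095 dB


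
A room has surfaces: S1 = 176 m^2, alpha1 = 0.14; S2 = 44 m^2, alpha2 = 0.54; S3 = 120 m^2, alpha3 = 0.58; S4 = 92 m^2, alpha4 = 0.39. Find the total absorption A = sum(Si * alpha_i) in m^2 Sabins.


176 * 0.14 = 24.64
44 * 0.54 = 23.76
120 * 0.58 = 69.6
92 * 0.39 = 35.88
A_total = 24.64 + 23.76 + 69.6 + 35.88 = 153.88 m^2


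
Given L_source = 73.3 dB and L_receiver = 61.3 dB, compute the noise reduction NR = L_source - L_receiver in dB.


NR = L_source - L_receiver (difference between source and receiving room levels)
NR = 73.3 - 61.3 = 12 dB


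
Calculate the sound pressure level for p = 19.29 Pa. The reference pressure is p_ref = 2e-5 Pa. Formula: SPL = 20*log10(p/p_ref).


p / p_ref = 19.29 / 2e-5 = 964500
SPL = 20 * log10(964500) = 119.69 dB


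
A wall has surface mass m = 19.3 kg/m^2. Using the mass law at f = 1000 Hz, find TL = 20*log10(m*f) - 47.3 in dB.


m * f = 19.3 * 1000 = 19300
20*log10(19300) = 85.7111 dB
TL = 85.7111 - 47.3 = 38.411 dB


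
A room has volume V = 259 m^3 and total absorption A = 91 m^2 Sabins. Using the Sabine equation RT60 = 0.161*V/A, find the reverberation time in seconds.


RT60 = 0.161 * 259 / 91 = 0.45823 s


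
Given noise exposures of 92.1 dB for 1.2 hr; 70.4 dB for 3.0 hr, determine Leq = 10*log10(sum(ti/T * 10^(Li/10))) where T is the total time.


T_total = 1.2 + 3.0 = 4.2 hr
(1.2/4.2) * 10^(92.1/10) = 4.63374e+08
(3.0/4.2) * 10^(70.4/10) = 7.83199e+06
Sum = 4.63374e+08 + 7.83199e+06 = 4.71206e+08
Leq = 10*log10(4.71206e+08) = 86.732 dB


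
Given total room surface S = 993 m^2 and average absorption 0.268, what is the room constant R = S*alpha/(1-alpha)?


R = 993 * 0.268 / (1 - 0.268) = 363.56 m^2


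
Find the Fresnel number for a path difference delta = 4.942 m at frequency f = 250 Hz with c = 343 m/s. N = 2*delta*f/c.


N = 2*delta*f/c = 2*delta/lambda, where lambda = c/f
lambda = 343 / 250 = 1.372 m
N = 2 * 4.942 / 1.372 = 7.2041


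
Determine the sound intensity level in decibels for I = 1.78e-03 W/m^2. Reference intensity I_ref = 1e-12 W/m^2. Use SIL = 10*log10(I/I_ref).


I / I_ref = 1.78e-03 / 1e-12 = 1.78e+09
SIL = 10 * log10(1.78e+09) = 92.504 dB


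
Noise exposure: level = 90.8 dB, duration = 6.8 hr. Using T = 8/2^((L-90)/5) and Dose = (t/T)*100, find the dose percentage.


T_allowed = 8 / 2^((90.8 - 90)/5) = 7.1602 hr
Dose = 6.8 / 7.1602 * 100 = 94.969 %


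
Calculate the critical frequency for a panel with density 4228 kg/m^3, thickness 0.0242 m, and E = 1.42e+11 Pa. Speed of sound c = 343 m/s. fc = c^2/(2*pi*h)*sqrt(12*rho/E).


12*rho/E = 12*4228/1.42e+11 = 3.57296e-07
sqrt(12*rho/E) = sqrt(3.57296e-07) = 0.000597742
c^2/(2*pi*h) = 343^2/(2*pi*0.0242) = 773736
fc = 773736 * 0.000597742 = 462.49 Hz


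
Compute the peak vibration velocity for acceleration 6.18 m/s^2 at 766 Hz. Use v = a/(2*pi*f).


omega = 2*pi*f = 2*pi*766 = 4812.92 rad/s
v = a / omega = 6.18 / 4812.92 = 0.001284 m/s


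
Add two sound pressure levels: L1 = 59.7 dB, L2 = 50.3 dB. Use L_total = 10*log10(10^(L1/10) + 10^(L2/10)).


10^(59.7/10) = 933254
10^(50.3/10) = 107152
Sum = 933254 + 107152 = 1.04041e+06
L_total = 10*log10(1.04041e+06) = 60.172 dB


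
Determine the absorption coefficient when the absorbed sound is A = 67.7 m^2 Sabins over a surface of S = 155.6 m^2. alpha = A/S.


Absorption coefficient = absorbed power / incident power
alpha = A / S = 67.7 / 155.6 = 0.43509


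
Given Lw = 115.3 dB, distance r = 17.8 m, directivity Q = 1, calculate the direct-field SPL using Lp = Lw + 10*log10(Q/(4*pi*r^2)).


4*pi*r^2 = 4*pi*17.8^2 = 3981.53 m^2
Q / (4*pi*r^2) = 1 / 3981.53 = 0.00025116
Lp = 115.3 + 10*log10(0.00025116) = 79.3 dB


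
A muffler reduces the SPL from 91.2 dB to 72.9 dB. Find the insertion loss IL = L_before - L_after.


Insertion loss = SPL without muffler - SPL with muffler
IL = 91.2 - 72.9 = 18.3 dB


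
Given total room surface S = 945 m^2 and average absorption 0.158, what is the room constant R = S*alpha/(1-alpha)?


R = 945 * 0.158 / (1 - 0.158) = 177.33 m^2


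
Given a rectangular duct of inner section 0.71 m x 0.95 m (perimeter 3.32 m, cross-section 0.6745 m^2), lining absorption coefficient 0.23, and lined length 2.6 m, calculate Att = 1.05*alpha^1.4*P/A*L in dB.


alpha^1.4 = 0.23^1.4 = 0.127767
Attenuation rate = 1.05 * alpha^1.4 * P / A
= 1.05 * 0.127767 * 3.32 / 0.6745 = 0.660335 dB/m
Total Att = 0.660335 * 2.6 = 1.7169 dB


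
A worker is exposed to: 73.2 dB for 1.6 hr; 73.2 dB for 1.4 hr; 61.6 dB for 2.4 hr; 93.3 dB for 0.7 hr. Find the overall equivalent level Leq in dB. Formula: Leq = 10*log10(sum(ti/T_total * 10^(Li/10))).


T_total = 1.6 + 1.4 + 2.4 + 0.7 = 6.1 hr
(1.6/6.1) * 10^(73.2/10) = 5.48012e+06
(1.4/6.1) * 10^(73.2/10) = 4.79511e+06
(2.4/6.1) * 10^(61.6/10) = 568698
(0.7/6.1) * 10^(93.3/10) = 2.4534e+08
Sum = 5.48012e+06 + 4.79511e+06 + 568698 + 2.4534e+08 = 2.56184e+08
Leq = 10*log10(2.56184e+08) = 84.086 dB


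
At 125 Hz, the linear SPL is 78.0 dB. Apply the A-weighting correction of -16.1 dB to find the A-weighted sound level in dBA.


A-weighting table: 125 Hz -> -16.1 dB correction
SPL_A = SPL + correction = 78.0 + (-16.1) = 61.9 dBA


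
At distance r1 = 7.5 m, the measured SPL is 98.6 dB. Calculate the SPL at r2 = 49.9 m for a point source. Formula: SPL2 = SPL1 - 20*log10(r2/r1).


r2/r1 = 49.9/7.5 = 6.65333
Correction = 20*log10(6.65333) = 16.4608 dB
SPL2 = 98.6 - 16.4608 = 82.139 dB


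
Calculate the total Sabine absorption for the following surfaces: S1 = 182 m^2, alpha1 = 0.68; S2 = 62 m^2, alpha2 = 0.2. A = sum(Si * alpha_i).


182 * 0.68 = 123.76
62 * 0.2 = 12.4
A_total = 123.76 + 12.4 = 136.16 m^2


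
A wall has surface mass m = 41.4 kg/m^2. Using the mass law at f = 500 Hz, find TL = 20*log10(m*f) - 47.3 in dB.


m * f = 41.4 * 500 = 20700
20*log10(20700) = 86.3194 dB
TL = 86.3194 - 47.3 = 39.019 dB


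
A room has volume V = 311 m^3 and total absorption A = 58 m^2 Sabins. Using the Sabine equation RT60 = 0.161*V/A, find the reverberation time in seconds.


RT60 = 0.161 * 311 / 58 = 0.86329 s


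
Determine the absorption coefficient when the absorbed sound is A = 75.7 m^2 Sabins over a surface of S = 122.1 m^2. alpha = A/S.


Absorption coefficient = absorbed power / incident power
alpha = A / S = 75.7 / 122.1 = 0.61998


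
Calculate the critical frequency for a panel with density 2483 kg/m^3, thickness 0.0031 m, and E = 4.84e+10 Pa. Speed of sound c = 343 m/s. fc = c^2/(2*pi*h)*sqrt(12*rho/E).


12*rho/E = 12*2483/4.84e+10 = 6.1562e-07
sqrt(12*rho/E) = sqrt(6.1562e-07) = 0.000784615
c^2/(2*pi*h) = 343^2/(2*pi*0.0031) = 6.04014e+06
fc = 6.04014e+06 * 0.000784615 = 4739.2 Hz


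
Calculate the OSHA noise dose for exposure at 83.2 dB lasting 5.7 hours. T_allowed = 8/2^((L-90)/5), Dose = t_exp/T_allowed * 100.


T_allowed = 8 / 2^((83.2 - 90)/5) = 20.5348 hr
Dose = 5.7 / 20.5348 * 100 = 27.758 %


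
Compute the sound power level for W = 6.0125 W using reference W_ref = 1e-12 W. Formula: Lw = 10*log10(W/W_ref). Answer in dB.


W / W_ref = 6.0125 / 1e-12 = 6.0125e+12
Lw = 10 * log10(6.0125e+12) = 127.79 dB


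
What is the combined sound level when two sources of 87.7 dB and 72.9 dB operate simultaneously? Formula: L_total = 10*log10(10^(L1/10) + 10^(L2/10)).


10^(87.7/10) = 5.88844e+08
10^(72.9/10) = 1.94984e+07
Sum = 5.88844e+08 + 1.94984e+07 = 6.08342e+08
L_total = 10*log10(6.08342e+08) = 87.841 dB


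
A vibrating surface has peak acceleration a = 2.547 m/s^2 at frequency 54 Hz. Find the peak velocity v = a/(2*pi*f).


omega = 2*pi*f = 2*pi*54 = 339.292 rad/s
v = a / omega = 2.547 / 339.292 = 0.0075068 m/s


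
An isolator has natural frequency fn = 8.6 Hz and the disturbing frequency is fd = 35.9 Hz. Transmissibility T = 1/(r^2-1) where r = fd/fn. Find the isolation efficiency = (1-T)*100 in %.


r = 35.9 / 8.6 = 4.17442
r^2 - 1 = 4.17442^2 - 1 = 16.4258
T = 1/16.4258 = 0.0608798
Efficiency = (1 - 0.0608798)*100 = 93.912 %


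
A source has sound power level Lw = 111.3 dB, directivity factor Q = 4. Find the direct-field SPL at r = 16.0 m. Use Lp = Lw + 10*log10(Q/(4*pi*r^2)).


4*pi*r^2 = 4*pi*16.0^2 = 3216.99 m^2
Q / (4*pi*r^2) = 4 / 3216.99 = 0.0012434
Lp = 111.3 + 10*log10(0.0012434) = 82.246 dB


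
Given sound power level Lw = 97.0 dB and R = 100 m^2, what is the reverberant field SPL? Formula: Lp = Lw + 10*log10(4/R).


4/R = 4/100 = 0.04
Lp = 97.0 + 10*log10(0.04) = 83.021 dB


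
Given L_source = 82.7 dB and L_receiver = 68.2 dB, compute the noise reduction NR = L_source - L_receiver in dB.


NR = L_source - L_receiver (difference between source and receiving room levels)
NR = 82.7 - 68.2 = 14.5 dB


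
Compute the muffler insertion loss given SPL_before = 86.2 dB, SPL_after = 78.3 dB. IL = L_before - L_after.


Insertion loss = SPL without muffler - SPL with muffler
IL = 86.2 - 78.3 = 7.9 dB


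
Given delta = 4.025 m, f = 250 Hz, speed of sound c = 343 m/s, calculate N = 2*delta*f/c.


N = 2*delta*f/c = 2*delta/lambda, where lambda = c/f
lambda = 343 / 250 = 1.372 m
N = 2 * 4.025 / 1.372 = 5.8673


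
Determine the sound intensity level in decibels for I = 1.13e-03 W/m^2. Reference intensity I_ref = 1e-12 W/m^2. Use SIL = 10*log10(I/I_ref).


I / I_ref = 1.13e-03 / 1e-12 = 1.13e+09
SIL = 10 * log10(1.13e+09) = 90.531 dB


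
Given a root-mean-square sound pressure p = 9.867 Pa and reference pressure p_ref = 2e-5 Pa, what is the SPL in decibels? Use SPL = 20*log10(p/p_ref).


p / p_ref = 9.867 / 2e-5 = 493350
SPL = 20 * log10(493350) = 113.86 dB


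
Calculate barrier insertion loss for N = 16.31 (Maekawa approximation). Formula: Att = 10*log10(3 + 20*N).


3 + 20*N = 3 + 20*16.31 = 329.2
Att = 10*log10(329.2) = 25.175 dB


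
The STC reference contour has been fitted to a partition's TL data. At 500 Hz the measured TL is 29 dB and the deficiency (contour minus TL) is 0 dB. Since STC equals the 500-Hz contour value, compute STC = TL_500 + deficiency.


By ASTM E413, STC = value of the fitted reference contour at 500 Hz.
Contour value at 500 Hz = TL_500 + deficiency = 29 + 0 = 29
STC = 29


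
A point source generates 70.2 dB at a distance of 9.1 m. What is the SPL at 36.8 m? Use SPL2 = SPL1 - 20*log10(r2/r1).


r2/r1 = 36.8/9.1 = 4.04396
Correction = 20*log10(4.04396) = 12.1361 dB
SPL2 = 70.2 - 12.1361 = 58.064 dB


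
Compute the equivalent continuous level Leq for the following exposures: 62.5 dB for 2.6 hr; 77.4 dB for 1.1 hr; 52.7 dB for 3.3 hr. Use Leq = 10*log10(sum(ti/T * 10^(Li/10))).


T_total = 2.6 + 1.1 + 3.3 = 7.0 hr
(2.6/7.0) * 10^(62.5/10) = 660504
(1.1/7.0) * 10^(77.4/10) = 8.63564e+06
(3.3/7.0) * 10^(52.7/10) = 87784.1
Sum = 660504 + 8.63564e+06 + 87784.1 = 9.38393e+06
Leq = 10*log10(9.38393e+06) = 69.724 dB


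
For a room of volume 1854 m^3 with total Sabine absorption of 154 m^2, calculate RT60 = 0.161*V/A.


RT60 = 0.161 * 1854 / 154 = 1.9383 s


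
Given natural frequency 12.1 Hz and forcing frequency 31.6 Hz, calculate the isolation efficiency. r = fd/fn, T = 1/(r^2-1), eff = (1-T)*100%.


r = 31.6 / 12.1 = 2.61157
r^2 - 1 = 2.61157^2 - 1 = 5.8203
T = 1/5.8203 = 0.171812
Efficiency = (1 - 0.171812)*100 = 82.819 %


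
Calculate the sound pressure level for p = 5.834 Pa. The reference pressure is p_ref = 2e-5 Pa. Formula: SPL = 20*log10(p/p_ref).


p / p_ref = 5.834 / 2e-5 = 291700
SPL = 20 * log10(291700) = 109.3 dB


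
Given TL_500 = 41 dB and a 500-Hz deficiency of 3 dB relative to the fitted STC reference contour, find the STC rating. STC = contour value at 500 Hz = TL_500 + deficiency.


By ASTM E413, STC = value of the fitted reference contour at 500 Hz.
Contour value at 500 Hz = TL_500 + deficiency = 41 + 3 = 44
STC = 44


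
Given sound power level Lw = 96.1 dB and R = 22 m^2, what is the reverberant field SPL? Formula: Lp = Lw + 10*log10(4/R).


4/R = 4/22 = 0.181818
Lp = 96.1 + 10*log10(0.181818) = 88.696 dB


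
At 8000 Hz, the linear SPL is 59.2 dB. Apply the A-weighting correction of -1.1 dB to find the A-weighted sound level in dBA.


A-weighting table: 8000 Hz -> -1.1 dB correction
SPL_A = SPL + correction = 59.2 + (-1.1) = 58.1 dBA


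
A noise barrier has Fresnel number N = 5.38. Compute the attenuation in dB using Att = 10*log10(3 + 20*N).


3 + 20*N = 3 + 20*5.38 = 110.6
Att = 10*log10(110.6) = 20.438 dB


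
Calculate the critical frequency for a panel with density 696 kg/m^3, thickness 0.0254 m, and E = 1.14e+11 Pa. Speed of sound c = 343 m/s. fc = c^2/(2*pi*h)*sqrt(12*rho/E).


12*rho/E = 12*696/1.14e+11 = 7.32632e-08
sqrt(12*rho/E) = sqrt(7.32632e-08) = 0.000270672
c^2/(2*pi*h) = 343^2/(2*pi*0.0254) = 737182
fc = 737182 * 0.000270672 = 199.53 Hz


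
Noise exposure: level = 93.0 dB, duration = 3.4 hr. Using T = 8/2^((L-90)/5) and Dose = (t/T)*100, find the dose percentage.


T_allowed = 8 / 2^((93.0 - 90)/5) = 5.27803 hr
Dose = 3.4 / 5.27803 * 100 = 64.418 %


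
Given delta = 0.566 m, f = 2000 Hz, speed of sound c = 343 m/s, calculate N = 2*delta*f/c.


N = 2*delta*f/c = 2*delta/lambda, where lambda = c/f
lambda = 343 / 2000 = 0.1715 m
N = 2 * 0.566 / 0.1715 = 6.6006


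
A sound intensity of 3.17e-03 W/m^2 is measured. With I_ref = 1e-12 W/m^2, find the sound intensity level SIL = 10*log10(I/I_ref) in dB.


I / I_ref = 3.17e-03 / 1e-12 = 3.17e+09
SIL = 10 * log10(3.17e+09) = 95.011 dB


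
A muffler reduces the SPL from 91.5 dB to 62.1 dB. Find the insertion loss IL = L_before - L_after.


Insertion loss = SPL without muffler - SPL with muffler
IL = 91.5 - 62.1 = 29.4 dB


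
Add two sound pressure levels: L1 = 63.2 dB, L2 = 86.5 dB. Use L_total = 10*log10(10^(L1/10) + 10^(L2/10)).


10^(63.2/10) = 2.0893e+06
10^(86.5/10) = 4.46684e+08
Sum = 2.0893e+06 + 4.46684e+08 = 4.48773e+08
L_total = 10*log10(4.48773e+08) = 86.52 dB


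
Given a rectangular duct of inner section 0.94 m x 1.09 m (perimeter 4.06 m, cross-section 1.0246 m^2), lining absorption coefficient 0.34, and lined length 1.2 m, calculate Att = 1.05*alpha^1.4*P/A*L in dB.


alpha^1.4 = 0.34^1.4 = 0.220836
Attenuation rate = 1.05 * alpha^1.4 * P / A
= 1.05 * 0.220836 * 4.06 / 1.0246 = 0.918821 dB/m
Total Att = 0.918821 * 1.2 = 1.1026 dB


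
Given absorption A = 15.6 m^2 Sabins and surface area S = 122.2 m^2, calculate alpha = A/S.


Absorption coefficient = absorbed power / incident power
alpha = A / S = 15.6 / 122.2 = 0.12766


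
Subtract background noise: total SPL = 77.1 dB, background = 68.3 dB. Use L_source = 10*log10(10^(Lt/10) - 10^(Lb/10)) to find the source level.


10^(77.1/10) = 5.12861e+07
10^(68.3/10) = 6.76083e+06
Difference = 5.12861e+07 - 6.76083e+06 = 4.45253e+07
L_source = 10*log10(4.45253e+07) = 76.486 dB


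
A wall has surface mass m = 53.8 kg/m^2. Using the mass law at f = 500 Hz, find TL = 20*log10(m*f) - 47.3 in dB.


m * f = 53.8 * 500 = 26900
20*log10(26900) = 88.595 dB
TL = 88.595 - 47.3 = 41.295 dB


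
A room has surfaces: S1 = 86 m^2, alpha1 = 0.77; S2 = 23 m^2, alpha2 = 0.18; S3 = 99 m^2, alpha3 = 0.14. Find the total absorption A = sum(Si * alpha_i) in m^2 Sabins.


86 * 0.77 = 66.22
23 * 0.18 = 4.14
99 * 0.14 = 13.86
A_total = 66.22 + 4.14 + 13.86 = 84.22 m^2


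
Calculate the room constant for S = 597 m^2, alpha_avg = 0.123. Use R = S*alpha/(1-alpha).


R = 597 * 0.123 / (1 - 0.123) = 83.73 m^2


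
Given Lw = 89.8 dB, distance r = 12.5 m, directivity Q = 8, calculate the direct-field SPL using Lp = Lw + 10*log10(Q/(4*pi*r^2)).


4*pi*r^2 = 4*pi*12.5^2 = 1963.5 m^2
Q / (4*pi*r^2) = 8 / 1963.5 = 0.00407436
Lp = 89.8 + 10*log10(0.00407436) = 65.901 dB


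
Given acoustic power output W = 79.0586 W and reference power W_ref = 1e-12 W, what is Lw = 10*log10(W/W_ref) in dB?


W / W_ref = 79.0586 / 1e-12 = 7.90586e+13
Lw = 10 * log10(7.90586e+13) = 138.98 dB


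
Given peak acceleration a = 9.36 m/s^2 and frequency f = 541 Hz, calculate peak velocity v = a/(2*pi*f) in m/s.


omega = 2*pi*f = 2*pi*541 = 3399.2 rad/s
v = a / omega = 9.36 / 3399.2 = 0.0027536 m/s


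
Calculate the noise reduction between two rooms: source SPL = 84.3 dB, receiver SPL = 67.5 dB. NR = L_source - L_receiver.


NR = L_source - L_receiver (difference between source and receiving room levels)
NR = 84.3 - 67.5 = 16.8 dB


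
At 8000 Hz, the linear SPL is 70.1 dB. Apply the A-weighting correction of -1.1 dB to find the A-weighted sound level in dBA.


A-weighting table: 8000 Hz -> -1.1 dB correction
SPL_A = SPL + correction = 70.1 + (-1.1) = 69 dBA


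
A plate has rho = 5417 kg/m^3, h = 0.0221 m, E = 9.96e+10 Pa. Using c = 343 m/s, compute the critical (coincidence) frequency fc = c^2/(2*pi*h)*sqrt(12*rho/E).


12*rho/E = 12*5417/9.96e+10 = 6.52651e-07
sqrt(12*rho/E) = sqrt(6.52651e-07) = 0.000807868
c^2/(2*pi*h) = 343^2/(2*pi*0.0221) = 847259
fc = 847259 * 0.000807868 = 684.47 Hz


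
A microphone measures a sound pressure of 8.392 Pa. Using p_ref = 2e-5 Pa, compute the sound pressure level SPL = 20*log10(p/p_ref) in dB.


p / p_ref = 8.392 / 2e-5 = 419600
SPL = 20 * log10(419600) = 112.46 dB


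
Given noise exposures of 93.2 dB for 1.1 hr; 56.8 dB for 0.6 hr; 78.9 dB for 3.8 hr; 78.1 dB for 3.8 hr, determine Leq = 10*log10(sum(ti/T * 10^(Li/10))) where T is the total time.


T_total = 1.1 + 0.6 + 3.8 + 3.8 = 9.3 hr
(1.1/9.3) * 10^(93.2/10) = 2.47121e+08
(0.6/9.3) * 10^(56.8/10) = 30879.4
(3.8/9.3) * 10^(78.9/10) = 3.17176e+07
(3.8/9.3) * 10^(78.1/10) = 2.63816e+07
Sum = 2.47121e+08 + 30879.4 + 3.17176e+07 + 2.63816e+07 = 3.05251e+08
Leq = 10*log10(3.05251e+08) = 84.847 dB


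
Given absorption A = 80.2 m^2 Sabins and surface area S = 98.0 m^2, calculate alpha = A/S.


Absorption coefficient = absorbed power / incident power
alpha = A / S = 80.2 / 98.0 = 0.81837


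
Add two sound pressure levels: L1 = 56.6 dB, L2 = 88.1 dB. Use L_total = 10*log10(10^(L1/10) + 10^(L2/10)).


10^(56.6/10) = 457088
10^(88.1/10) = 6.45654e+08
Sum = 457088 + 6.45654e+08 = 6.46111e+08
L_total = 10*log10(6.46111e+08) = 88.103 dB


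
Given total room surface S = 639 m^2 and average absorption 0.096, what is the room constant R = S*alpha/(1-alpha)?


R = 639 * 0.096 / (1 - 0.096) = 67.858 m^2


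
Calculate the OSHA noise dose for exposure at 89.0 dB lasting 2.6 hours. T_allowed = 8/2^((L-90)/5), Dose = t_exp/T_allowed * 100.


T_allowed = 8 / 2^((89.0 - 90)/5) = 9.18959 hr
Dose = 2.6 / 9.18959 * 100 = 28.293 %


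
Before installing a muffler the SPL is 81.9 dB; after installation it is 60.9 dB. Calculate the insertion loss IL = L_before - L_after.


Insertion loss = SPL without muffler - SPL with muffler
IL = 81.9 - 60.9 = 21 dB


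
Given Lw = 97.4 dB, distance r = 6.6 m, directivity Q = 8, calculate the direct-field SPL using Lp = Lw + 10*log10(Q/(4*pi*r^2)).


4*pi*r^2 = 4*pi*6.6^2 = 547.391 m^2
Q / (4*pi*r^2) = 8 / 547.391 = 0.0146148
Lp = 97.4 + 10*log10(0.0146148) = 79.048 dB


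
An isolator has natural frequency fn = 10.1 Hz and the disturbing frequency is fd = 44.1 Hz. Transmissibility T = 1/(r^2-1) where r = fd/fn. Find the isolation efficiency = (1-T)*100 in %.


r = 44.1 / 10.1 = 4.36634
r^2 - 1 = 4.36634^2 - 1 = 18.0649
T = 1/18.0649 = 0.055356
Efficiency = (1 - 0.055356)*100 = 94.464 %


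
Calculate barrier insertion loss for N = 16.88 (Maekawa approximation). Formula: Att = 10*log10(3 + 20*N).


3 + 20*N = 3 + 20*16.88 = 340.6
Att = 10*log10(340.6) = 25.322 dB


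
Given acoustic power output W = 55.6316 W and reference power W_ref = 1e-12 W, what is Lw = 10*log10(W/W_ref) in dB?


W / W_ref = 55.6316 / 1e-12 = 5.56316e+13
Lw = 10 * log10(5.56316e+13) = 137.45 dB


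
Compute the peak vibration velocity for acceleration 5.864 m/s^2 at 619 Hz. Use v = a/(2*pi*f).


omega = 2*pi*f = 2*pi*619 = 3889.29 rad/s
v = a / omega = 5.864 / 3889.29 = 0.0015077 m/s


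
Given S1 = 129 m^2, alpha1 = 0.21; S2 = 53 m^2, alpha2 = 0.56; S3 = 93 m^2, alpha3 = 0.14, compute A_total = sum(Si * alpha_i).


129 * 0.21 = 27.09
53 * 0.56 = 29.68
93 * 0.14 = 13.02
A_total = 27.09 + 29.68 + 13.02 = 69.79 m^2


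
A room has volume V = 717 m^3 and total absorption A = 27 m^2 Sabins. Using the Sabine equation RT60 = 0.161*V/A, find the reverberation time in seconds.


RT60 = 0.161 * 717 / 27 = 4.2754 s


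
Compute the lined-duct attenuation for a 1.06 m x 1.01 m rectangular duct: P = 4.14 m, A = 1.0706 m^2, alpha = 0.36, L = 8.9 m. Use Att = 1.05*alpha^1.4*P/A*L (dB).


alpha^1.4 = 0.36^1.4 = 0.239234
Attenuation rate = 1.05 * alpha^1.4 * P / A
= 1.05 * 0.239234 * 4.14 / 1.0706 = 0.971371 dB/m
Total Att = 0.971371 * 8.9 = 8.6452 dB


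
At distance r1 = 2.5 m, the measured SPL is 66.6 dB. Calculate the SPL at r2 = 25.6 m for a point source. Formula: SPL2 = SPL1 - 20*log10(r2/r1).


r2/r1 = 25.6/2.5 = 10.24
Correction = 20*log10(10.24) = 20.206 dB
SPL2 = 66.6 - 20.206 = 46.394 dB


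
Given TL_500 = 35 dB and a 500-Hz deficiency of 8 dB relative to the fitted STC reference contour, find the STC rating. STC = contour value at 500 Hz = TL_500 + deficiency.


By ASTM E413, STC = value of the fitted reference contour at 500 Hz.
Contour value at 500 Hz = TL_500 + deficiency = 35 + 8 = 43
STC = 43


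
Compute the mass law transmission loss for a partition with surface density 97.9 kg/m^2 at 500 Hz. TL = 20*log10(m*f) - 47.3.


m * f = 97.9 * 500 = 48950
20*log10(48950) = 93.7951 dB
TL = 93.7951 - 47.3 = 46.495 dB


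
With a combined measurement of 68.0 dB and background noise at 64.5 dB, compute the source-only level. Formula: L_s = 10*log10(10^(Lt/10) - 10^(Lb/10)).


10^(68.0/10) = 6.30957e+06
10^(64.5/10) = 2.81838e+06
Difference = 6.30957e+06 - 2.81838e+06 = 3.49119e+06
L_source = 10*log10(3.49119e+06) = 65.43 dB


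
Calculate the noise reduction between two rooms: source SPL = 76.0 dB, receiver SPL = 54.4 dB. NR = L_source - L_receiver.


NR = L_source - L_receiver (difference between source and receiving room levels)
NR = 76.0 - 54.4 = 21.6 dB


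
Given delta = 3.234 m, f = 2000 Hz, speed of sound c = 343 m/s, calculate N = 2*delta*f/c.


N = 2*delta*f/c = 2*delta/lambda, where lambda = c/f
lambda = 343 / 2000 = 0.1715 m
N = 2 * 3.234 / 0.1715 = 37.714


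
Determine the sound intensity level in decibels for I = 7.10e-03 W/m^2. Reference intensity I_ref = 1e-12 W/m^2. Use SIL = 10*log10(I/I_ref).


I / I_ref = 7.10e-03 / 1e-12 = 7.1e+09
SIL = 10 * log10(7.1e+09) = 98.513 dB
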